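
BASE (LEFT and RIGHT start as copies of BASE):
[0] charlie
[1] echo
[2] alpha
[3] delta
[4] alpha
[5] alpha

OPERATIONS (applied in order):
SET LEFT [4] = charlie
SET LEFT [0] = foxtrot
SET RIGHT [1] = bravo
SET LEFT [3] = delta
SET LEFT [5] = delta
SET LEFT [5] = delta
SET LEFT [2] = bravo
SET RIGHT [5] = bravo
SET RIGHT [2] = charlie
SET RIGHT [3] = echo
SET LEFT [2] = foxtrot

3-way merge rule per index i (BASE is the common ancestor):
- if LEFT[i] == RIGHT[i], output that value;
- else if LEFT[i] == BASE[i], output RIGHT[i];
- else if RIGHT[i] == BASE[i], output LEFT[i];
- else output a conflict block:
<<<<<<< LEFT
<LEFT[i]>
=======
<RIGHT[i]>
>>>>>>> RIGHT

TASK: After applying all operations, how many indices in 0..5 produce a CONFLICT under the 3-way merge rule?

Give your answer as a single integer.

Answer: 2

Derivation:
Final LEFT:  [foxtrot, echo, foxtrot, delta, charlie, delta]
Final RIGHT: [charlie, bravo, charlie, echo, alpha, bravo]
i=0: L=foxtrot, R=charlie=BASE -> take LEFT -> foxtrot
i=1: L=echo=BASE, R=bravo -> take RIGHT -> bravo
i=2: BASE=alpha L=foxtrot R=charlie all differ -> CONFLICT
i=3: L=delta=BASE, R=echo -> take RIGHT -> echo
i=4: L=charlie, R=alpha=BASE -> take LEFT -> charlie
i=5: BASE=alpha L=delta R=bravo all differ -> CONFLICT
Conflict count: 2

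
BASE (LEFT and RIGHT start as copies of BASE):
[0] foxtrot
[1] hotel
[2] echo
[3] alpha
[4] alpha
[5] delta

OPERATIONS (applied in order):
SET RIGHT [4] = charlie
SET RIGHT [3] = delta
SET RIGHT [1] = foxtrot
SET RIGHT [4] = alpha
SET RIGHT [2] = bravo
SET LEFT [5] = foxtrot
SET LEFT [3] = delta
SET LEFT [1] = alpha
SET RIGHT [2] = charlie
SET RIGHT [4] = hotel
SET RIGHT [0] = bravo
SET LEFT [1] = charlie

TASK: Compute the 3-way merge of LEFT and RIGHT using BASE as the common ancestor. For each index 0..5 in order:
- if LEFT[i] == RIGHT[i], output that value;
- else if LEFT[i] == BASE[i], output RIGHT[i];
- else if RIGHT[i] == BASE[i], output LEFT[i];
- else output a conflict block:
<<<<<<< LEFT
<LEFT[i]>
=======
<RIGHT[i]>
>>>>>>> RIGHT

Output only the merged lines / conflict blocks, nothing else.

Final LEFT:  [foxtrot, charlie, echo, delta, alpha, foxtrot]
Final RIGHT: [bravo, foxtrot, charlie, delta, hotel, delta]
i=0: L=foxtrot=BASE, R=bravo -> take RIGHT -> bravo
i=1: BASE=hotel L=charlie R=foxtrot all differ -> CONFLICT
i=2: L=echo=BASE, R=charlie -> take RIGHT -> charlie
i=3: L=delta R=delta -> agree -> delta
i=4: L=alpha=BASE, R=hotel -> take RIGHT -> hotel
i=5: L=foxtrot, R=delta=BASE -> take LEFT -> foxtrot

Answer: bravo
<<<<<<< LEFT
charlie
=======
foxtrot
>>>>>>> RIGHT
charlie
delta
hotel
foxtrot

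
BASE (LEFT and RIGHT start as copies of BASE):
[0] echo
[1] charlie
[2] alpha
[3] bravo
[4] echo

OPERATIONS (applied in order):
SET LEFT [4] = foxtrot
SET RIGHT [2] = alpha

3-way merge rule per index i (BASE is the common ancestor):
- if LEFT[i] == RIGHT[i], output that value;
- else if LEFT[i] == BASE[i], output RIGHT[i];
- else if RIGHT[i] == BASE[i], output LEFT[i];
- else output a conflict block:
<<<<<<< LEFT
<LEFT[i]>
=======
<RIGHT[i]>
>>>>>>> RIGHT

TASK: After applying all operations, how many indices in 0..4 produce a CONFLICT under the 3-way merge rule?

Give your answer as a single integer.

Answer: 0

Derivation:
Final LEFT:  [echo, charlie, alpha, bravo, foxtrot]
Final RIGHT: [echo, charlie, alpha, bravo, echo]
i=0: L=echo R=echo -> agree -> echo
i=1: L=charlie R=charlie -> agree -> charlie
i=2: L=alpha R=alpha -> agree -> alpha
i=3: L=bravo R=bravo -> agree -> bravo
i=4: L=foxtrot, R=echo=BASE -> take LEFT -> foxtrot
Conflict count: 0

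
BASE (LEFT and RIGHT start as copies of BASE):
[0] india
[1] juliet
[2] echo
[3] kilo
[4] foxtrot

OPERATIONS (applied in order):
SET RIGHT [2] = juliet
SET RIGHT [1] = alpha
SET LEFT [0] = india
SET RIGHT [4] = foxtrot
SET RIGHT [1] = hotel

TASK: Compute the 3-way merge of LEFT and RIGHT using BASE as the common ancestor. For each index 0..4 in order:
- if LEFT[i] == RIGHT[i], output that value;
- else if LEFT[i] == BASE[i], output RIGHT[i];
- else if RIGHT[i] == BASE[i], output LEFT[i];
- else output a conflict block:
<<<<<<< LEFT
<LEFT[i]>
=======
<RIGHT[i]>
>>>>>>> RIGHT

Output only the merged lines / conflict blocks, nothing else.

Answer: india
hotel
juliet
kilo
foxtrot

Derivation:
Final LEFT:  [india, juliet, echo, kilo, foxtrot]
Final RIGHT: [india, hotel, juliet, kilo, foxtrot]
i=0: L=india R=india -> agree -> india
i=1: L=juliet=BASE, R=hotel -> take RIGHT -> hotel
i=2: L=echo=BASE, R=juliet -> take RIGHT -> juliet
i=3: L=kilo R=kilo -> agree -> kilo
i=4: L=foxtrot R=foxtrot -> agree -> foxtrot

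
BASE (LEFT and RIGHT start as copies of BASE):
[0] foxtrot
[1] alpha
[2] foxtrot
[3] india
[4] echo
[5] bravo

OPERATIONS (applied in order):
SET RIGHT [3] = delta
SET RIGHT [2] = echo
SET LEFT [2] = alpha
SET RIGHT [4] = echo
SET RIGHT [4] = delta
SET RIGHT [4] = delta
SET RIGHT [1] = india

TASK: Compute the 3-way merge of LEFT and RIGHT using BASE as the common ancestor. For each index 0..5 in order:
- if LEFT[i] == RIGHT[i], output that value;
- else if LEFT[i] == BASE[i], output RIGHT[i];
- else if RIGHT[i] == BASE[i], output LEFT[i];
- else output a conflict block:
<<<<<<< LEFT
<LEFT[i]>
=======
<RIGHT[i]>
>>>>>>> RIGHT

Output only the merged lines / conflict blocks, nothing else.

Answer: foxtrot
india
<<<<<<< LEFT
alpha
=======
echo
>>>>>>> RIGHT
delta
delta
bravo

Derivation:
Final LEFT:  [foxtrot, alpha, alpha, india, echo, bravo]
Final RIGHT: [foxtrot, india, echo, delta, delta, bravo]
i=0: L=foxtrot R=foxtrot -> agree -> foxtrot
i=1: L=alpha=BASE, R=india -> take RIGHT -> india
i=2: BASE=foxtrot L=alpha R=echo all differ -> CONFLICT
i=3: L=india=BASE, R=delta -> take RIGHT -> delta
i=4: L=echo=BASE, R=delta -> take RIGHT -> delta
i=5: L=bravo R=bravo -> agree -> bravo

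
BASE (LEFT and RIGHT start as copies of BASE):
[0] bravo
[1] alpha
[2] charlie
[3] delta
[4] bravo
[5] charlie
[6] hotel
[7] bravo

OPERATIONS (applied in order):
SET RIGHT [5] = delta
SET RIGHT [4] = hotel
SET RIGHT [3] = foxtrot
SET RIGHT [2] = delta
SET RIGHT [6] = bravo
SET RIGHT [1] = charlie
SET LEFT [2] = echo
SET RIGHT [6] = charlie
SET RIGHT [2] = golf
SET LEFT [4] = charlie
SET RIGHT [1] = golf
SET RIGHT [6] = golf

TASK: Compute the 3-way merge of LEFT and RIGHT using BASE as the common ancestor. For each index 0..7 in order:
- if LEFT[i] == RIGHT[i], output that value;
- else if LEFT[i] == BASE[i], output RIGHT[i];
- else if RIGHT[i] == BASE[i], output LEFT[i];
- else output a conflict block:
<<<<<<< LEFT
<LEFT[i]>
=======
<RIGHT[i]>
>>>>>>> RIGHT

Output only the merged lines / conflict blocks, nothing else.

Answer: bravo
golf
<<<<<<< LEFT
echo
=======
golf
>>>>>>> RIGHT
foxtrot
<<<<<<< LEFT
charlie
=======
hotel
>>>>>>> RIGHT
delta
golf
bravo

Derivation:
Final LEFT:  [bravo, alpha, echo, delta, charlie, charlie, hotel, bravo]
Final RIGHT: [bravo, golf, golf, foxtrot, hotel, delta, golf, bravo]
i=0: L=bravo R=bravo -> agree -> bravo
i=1: L=alpha=BASE, R=golf -> take RIGHT -> golf
i=2: BASE=charlie L=echo R=golf all differ -> CONFLICT
i=3: L=delta=BASE, R=foxtrot -> take RIGHT -> foxtrot
i=4: BASE=bravo L=charlie R=hotel all differ -> CONFLICT
i=5: L=charlie=BASE, R=delta -> take RIGHT -> delta
i=6: L=hotel=BASE, R=golf -> take RIGHT -> golf
i=7: L=bravo R=bravo -> agree -> bravo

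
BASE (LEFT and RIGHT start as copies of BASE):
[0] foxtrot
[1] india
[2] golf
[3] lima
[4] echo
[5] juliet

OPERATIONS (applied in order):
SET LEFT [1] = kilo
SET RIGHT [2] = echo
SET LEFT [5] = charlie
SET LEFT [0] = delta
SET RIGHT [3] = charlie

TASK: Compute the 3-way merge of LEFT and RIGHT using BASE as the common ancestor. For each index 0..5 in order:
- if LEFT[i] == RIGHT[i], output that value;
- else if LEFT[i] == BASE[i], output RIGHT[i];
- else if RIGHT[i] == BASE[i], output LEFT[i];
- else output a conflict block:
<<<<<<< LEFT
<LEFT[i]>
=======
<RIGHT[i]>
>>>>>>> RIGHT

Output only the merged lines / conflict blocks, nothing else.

Answer: delta
kilo
echo
charlie
echo
charlie

Derivation:
Final LEFT:  [delta, kilo, golf, lima, echo, charlie]
Final RIGHT: [foxtrot, india, echo, charlie, echo, juliet]
i=0: L=delta, R=foxtrot=BASE -> take LEFT -> delta
i=1: L=kilo, R=india=BASE -> take LEFT -> kilo
i=2: L=golf=BASE, R=echo -> take RIGHT -> echo
i=3: L=lima=BASE, R=charlie -> take RIGHT -> charlie
i=4: L=echo R=echo -> agree -> echo
i=5: L=charlie, R=juliet=BASE -> take LEFT -> charlie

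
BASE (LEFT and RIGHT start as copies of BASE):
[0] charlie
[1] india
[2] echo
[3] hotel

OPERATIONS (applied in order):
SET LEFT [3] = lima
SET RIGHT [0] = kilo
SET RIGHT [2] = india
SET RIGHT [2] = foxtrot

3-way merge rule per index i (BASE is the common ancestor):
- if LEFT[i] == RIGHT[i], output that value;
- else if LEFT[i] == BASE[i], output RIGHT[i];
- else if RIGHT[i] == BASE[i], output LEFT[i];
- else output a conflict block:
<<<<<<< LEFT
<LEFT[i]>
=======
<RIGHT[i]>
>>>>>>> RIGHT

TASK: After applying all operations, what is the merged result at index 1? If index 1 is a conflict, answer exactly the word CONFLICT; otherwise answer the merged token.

Final LEFT:  [charlie, india, echo, lima]
Final RIGHT: [kilo, india, foxtrot, hotel]
i=0: L=charlie=BASE, R=kilo -> take RIGHT -> kilo
i=1: L=india R=india -> agree -> india
i=2: L=echo=BASE, R=foxtrot -> take RIGHT -> foxtrot
i=3: L=lima, R=hotel=BASE -> take LEFT -> lima
Index 1 -> india

Answer: india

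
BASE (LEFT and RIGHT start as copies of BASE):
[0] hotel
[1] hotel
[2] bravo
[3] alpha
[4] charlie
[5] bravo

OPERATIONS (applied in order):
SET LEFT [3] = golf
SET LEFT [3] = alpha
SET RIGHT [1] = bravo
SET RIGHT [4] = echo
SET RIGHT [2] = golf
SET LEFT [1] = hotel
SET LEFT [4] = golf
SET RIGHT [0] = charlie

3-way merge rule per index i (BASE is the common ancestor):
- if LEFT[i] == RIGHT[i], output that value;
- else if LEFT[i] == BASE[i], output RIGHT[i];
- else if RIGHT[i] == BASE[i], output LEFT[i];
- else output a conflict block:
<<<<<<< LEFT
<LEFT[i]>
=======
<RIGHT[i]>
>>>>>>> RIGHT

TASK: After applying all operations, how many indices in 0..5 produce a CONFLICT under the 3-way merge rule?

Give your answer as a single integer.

Final LEFT:  [hotel, hotel, bravo, alpha, golf, bravo]
Final RIGHT: [charlie, bravo, golf, alpha, echo, bravo]
i=0: L=hotel=BASE, R=charlie -> take RIGHT -> charlie
i=1: L=hotel=BASE, R=bravo -> take RIGHT -> bravo
i=2: L=bravo=BASE, R=golf -> take RIGHT -> golf
i=3: L=alpha R=alpha -> agree -> alpha
i=4: BASE=charlie L=golf R=echo all differ -> CONFLICT
i=5: L=bravo R=bravo -> agree -> bravo
Conflict count: 1

Answer: 1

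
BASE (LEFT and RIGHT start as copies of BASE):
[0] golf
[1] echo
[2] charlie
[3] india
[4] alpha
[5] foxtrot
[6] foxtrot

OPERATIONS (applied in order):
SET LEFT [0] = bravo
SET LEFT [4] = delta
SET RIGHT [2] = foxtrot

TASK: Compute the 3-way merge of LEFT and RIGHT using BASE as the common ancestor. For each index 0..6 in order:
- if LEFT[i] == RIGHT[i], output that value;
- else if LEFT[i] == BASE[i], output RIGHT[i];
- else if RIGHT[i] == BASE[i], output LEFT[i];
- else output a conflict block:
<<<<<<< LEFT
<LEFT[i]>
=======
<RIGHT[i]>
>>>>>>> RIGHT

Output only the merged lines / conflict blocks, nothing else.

Answer: bravo
echo
foxtrot
india
delta
foxtrot
foxtrot

Derivation:
Final LEFT:  [bravo, echo, charlie, india, delta, foxtrot, foxtrot]
Final RIGHT: [golf, echo, foxtrot, india, alpha, foxtrot, foxtrot]
i=0: L=bravo, R=golf=BASE -> take LEFT -> bravo
i=1: L=echo R=echo -> agree -> echo
i=2: L=charlie=BASE, R=foxtrot -> take RIGHT -> foxtrot
i=3: L=india R=india -> agree -> india
i=4: L=delta, R=alpha=BASE -> take LEFT -> delta
i=5: L=foxtrot R=foxtrot -> agree -> foxtrot
i=6: L=foxtrot R=foxtrot -> agree -> foxtrot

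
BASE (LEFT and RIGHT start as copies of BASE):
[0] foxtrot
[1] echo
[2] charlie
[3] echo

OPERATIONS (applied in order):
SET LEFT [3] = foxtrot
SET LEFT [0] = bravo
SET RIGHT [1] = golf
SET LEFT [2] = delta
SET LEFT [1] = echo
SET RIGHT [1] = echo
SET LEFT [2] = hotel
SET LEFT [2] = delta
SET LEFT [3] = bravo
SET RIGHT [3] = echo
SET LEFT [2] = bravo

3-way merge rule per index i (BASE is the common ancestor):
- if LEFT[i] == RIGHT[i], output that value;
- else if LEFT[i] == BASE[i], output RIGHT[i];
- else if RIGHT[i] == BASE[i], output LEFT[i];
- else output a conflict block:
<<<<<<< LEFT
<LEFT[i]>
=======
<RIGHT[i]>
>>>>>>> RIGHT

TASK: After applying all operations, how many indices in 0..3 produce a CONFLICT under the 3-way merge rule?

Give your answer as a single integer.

Final LEFT:  [bravo, echo, bravo, bravo]
Final RIGHT: [foxtrot, echo, charlie, echo]
i=0: L=bravo, R=foxtrot=BASE -> take LEFT -> bravo
i=1: L=echo R=echo -> agree -> echo
i=2: L=bravo, R=charlie=BASE -> take LEFT -> bravo
i=3: L=bravo, R=echo=BASE -> take LEFT -> bravo
Conflict count: 0

Answer: 0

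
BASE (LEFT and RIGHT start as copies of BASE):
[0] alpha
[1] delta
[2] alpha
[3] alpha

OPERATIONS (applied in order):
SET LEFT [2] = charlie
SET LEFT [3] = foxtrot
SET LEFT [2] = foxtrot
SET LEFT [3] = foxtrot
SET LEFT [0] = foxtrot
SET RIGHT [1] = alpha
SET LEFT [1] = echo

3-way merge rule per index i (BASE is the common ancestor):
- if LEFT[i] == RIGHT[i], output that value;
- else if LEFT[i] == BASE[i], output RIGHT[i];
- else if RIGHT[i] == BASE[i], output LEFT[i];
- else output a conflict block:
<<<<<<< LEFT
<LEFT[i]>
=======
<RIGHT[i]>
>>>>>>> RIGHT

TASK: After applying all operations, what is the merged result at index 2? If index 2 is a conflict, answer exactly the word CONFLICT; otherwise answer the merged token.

Answer: foxtrot

Derivation:
Final LEFT:  [foxtrot, echo, foxtrot, foxtrot]
Final RIGHT: [alpha, alpha, alpha, alpha]
i=0: L=foxtrot, R=alpha=BASE -> take LEFT -> foxtrot
i=1: BASE=delta L=echo R=alpha all differ -> CONFLICT
i=2: L=foxtrot, R=alpha=BASE -> take LEFT -> foxtrot
i=3: L=foxtrot, R=alpha=BASE -> take LEFT -> foxtrot
Index 2 -> foxtrot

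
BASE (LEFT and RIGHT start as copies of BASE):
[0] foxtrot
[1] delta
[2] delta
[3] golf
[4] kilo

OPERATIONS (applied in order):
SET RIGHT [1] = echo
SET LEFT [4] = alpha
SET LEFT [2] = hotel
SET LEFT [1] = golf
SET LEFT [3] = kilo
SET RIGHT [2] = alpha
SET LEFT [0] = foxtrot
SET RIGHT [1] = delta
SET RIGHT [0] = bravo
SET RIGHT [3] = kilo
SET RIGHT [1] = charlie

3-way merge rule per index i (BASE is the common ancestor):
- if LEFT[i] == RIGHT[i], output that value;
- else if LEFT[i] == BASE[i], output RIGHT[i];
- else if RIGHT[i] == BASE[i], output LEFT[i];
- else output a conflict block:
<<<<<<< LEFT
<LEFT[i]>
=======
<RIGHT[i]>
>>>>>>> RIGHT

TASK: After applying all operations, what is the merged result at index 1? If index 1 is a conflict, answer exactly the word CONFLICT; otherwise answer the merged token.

Final LEFT:  [foxtrot, golf, hotel, kilo, alpha]
Final RIGHT: [bravo, charlie, alpha, kilo, kilo]
i=0: L=foxtrot=BASE, R=bravo -> take RIGHT -> bravo
i=1: BASE=delta L=golf R=charlie all differ -> CONFLICT
i=2: BASE=delta L=hotel R=alpha all differ -> CONFLICT
i=3: L=kilo R=kilo -> agree -> kilo
i=4: L=alpha, R=kilo=BASE -> take LEFT -> alpha
Index 1 -> CONFLICT

Answer: CONFLICT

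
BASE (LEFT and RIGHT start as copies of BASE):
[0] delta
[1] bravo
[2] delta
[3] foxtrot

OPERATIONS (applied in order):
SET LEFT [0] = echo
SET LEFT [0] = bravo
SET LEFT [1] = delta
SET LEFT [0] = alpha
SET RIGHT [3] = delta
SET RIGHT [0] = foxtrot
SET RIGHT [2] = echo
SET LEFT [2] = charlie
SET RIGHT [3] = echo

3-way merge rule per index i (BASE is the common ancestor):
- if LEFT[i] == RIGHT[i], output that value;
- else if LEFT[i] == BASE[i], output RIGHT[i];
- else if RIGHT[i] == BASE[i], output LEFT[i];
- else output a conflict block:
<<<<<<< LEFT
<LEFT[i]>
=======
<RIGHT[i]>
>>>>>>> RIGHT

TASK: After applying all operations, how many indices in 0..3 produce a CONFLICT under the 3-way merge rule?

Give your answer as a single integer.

Final LEFT:  [alpha, delta, charlie, foxtrot]
Final RIGHT: [foxtrot, bravo, echo, echo]
i=0: BASE=delta L=alpha R=foxtrot all differ -> CONFLICT
i=1: L=delta, R=bravo=BASE -> take LEFT -> delta
i=2: BASE=delta L=charlie R=echo all differ -> CONFLICT
i=3: L=foxtrot=BASE, R=echo -> take RIGHT -> echo
Conflict count: 2

Answer: 2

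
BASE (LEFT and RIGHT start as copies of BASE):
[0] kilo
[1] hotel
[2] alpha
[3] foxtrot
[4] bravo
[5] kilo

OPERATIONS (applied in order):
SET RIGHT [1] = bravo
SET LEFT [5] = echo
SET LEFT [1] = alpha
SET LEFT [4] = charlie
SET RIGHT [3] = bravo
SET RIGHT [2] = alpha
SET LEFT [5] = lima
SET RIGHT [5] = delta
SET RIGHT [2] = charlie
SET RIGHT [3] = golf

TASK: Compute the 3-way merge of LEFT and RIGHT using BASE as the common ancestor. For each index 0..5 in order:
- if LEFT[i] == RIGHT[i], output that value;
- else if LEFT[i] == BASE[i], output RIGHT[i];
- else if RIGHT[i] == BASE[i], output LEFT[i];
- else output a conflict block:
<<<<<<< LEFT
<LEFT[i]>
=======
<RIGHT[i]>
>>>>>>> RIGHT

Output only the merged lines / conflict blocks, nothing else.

Answer: kilo
<<<<<<< LEFT
alpha
=======
bravo
>>>>>>> RIGHT
charlie
golf
charlie
<<<<<<< LEFT
lima
=======
delta
>>>>>>> RIGHT

Derivation:
Final LEFT:  [kilo, alpha, alpha, foxtrot, charlie, lima]
Final RIGHT: [kilo, bravo, charlie, golf, bravo, delta]
i=0: L=kilo R=kilo -> agree -> kilo
i=1: BASE=hotel L=alpha R=bravo all differ -> CONFLICT
i=2: L=alpha=BASE, R=charlie -> take RIGHT -> charlie
i=3: L=foxtrot=BASE, R=golf -> take RIGHT -> golf
i=4: L=charlie, R=bravo=BASE -> take LEFT -> charlie
i=5: BASE=kilo L=lima R=delta all differ -> CONFLICT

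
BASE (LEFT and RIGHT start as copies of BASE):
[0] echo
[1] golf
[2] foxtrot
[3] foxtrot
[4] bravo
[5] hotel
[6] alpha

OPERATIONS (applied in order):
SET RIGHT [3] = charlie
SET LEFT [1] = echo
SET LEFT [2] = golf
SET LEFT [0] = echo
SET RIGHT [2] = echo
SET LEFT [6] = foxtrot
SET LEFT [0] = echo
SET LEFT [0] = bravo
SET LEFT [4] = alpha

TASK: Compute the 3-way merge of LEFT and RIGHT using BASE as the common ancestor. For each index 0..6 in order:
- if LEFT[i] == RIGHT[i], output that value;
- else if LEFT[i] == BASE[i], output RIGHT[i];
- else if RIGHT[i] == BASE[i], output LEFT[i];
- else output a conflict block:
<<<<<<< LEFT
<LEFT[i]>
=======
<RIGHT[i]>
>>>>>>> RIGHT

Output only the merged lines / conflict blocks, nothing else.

Final LEFT:  [bravo, echo, golf, foxtrot, alpha, hotel, foxtrot]
Final RIGHT: [echo, golf, echo, charlie, bravo, hotel, alpha]
i=0: L=bravo, R=echo=BASE -> take LEFT -> bravo
i=1: L=echo, R=golf=BASE -> take LEFT -> echo
i=2: BASE=foxtrot L=golf R=echo all differ -> CONFLICT
i=3: L=foxtrot=BASE, R=charlie -> take RIGHT -> charlie
i=4: L=alpha, R=bravo=BASE -> take LEFT -> alpha
i=5: L=hotel R=hotel -> agree -> hotel
i=6: L=foxtrot, R=alpha=BASE -> take LEFT -> foxtrot

Answer: bravo
echo
<<<<<<< LEFT
golf
=======
echo
>>>>>>> RIGHT
charlie
alpha
hotel
foxtrot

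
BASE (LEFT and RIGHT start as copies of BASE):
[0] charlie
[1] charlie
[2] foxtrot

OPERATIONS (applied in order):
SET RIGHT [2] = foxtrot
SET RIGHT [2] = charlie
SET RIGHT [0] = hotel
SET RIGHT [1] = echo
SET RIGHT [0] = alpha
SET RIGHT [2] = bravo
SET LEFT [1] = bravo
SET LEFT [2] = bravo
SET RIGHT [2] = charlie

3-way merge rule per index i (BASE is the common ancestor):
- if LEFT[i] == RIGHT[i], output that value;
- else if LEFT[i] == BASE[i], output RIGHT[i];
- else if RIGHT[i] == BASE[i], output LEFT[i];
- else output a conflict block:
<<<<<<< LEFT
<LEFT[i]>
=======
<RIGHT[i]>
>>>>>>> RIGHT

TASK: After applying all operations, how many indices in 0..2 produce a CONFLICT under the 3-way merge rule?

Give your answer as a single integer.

Answer: 2

Derivation:
Final LEFT:  [charlie, bravo, bravo]
Final RIGHT: [alpha, echo, charlie]
i=0: L=charlie=BASE, R=alpha -> take RIGHT -> alpha
i=1: BASE=charlie L=bravo R=echo all differ -> CONFLICT
i=2: BASE=foxtrot L=bravo R=charlie all differ -> CONFLICT
Conflict count: 2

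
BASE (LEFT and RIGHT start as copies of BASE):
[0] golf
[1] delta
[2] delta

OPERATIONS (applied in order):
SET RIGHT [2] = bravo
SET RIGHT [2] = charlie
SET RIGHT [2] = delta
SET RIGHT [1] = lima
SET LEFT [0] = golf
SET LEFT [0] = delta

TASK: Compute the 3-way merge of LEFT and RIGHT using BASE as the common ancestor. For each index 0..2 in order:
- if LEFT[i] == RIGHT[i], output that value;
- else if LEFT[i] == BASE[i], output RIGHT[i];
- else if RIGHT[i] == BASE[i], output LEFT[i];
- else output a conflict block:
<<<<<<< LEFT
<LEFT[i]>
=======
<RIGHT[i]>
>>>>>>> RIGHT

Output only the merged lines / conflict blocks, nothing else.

Final LEFT:  [delta, delta, delta]
Final RIGHT: [golf, lima, delta]
i=0: L=delta, R=golf=BASE -> take LEFT -> delta
i=1: L=delta=BASE, R=lima -> take RIGHT -> lima
i=2: L=delta R=delta -> agree -> delta

Answer: delta
lima
delta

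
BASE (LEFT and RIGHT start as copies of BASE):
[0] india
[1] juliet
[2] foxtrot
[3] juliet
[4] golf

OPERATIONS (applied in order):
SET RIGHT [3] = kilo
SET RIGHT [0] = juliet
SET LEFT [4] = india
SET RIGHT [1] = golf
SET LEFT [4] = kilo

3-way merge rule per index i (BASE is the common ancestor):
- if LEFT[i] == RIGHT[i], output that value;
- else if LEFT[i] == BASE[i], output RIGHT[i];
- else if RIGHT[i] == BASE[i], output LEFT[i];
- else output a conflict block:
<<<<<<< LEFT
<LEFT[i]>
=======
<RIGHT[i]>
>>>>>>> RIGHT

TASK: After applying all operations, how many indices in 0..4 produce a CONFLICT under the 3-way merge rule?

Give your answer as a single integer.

Final LEFT:  [india, juliet, foxtrot, juliet, kilo]
Final RIGHT: [juliet, golf, foxtrot, kilo, golf]
i=0: L=india=BASE, R=juliet -> take RIGHT -> juliet
i=1: L=juliet=BASE, R=golf -> take RIGHT -> golf
i=2: L=foxtrot R=foxtrot -> agree -> foxtrot
i=3: L=juliet=BASE, R=kilo -> take RIGHT -> kilo
i=4: L=kilo, R=golf=BASE -> take LEFT -> kilo
Conflict count: 0

Answer: 0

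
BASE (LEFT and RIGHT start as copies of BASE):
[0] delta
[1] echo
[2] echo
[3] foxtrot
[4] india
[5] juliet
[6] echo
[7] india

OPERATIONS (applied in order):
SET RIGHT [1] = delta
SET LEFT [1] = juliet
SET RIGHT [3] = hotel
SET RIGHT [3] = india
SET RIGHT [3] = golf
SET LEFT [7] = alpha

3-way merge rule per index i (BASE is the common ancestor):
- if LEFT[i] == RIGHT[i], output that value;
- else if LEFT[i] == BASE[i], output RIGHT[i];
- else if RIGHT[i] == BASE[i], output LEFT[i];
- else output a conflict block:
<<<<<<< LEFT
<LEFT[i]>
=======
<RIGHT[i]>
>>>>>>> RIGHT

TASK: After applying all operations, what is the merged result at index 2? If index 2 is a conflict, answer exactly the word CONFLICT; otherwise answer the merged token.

Final LEFT:  [delta, juliet, echo, foxtrot, india, juliet, echo, alpha]
Final RIGHT: [delta, delta, echo, golf, india, juliet, echo, india]
i=0: L=delta R=delta -> agree -> delta
i=1: BASE=echo L=juliet R=delta all differ -> CONFLICT
i=2: L=echo R=echo -> agree -> echo
i=3: L=foxtrot=BASE, R=golf -> take RIGHT -> golf
i=4: L=india R=india -> agree -> india
i=5: L=juliet R=juliet -> agree -> juliet
i=6: L=echo R=echo -> agree -> echo
i=7: L=alpha, R=india=BASE -> take LEFT -> alpha
Index 2 -> echo

Answer: echo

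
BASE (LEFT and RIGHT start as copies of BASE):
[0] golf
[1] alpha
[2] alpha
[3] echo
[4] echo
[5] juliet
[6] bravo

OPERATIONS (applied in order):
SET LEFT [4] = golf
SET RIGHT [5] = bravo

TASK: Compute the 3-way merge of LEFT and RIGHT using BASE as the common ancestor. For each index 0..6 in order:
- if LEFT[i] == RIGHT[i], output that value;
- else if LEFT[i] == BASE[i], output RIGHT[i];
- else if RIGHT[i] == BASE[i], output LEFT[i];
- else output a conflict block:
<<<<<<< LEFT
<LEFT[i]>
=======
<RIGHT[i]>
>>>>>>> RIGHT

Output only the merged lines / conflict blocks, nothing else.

Answer: golf
alpha
alpha
echo
golf
bravo
bravo

Derivation:
Final LEFT:  [golf, alpha, alpha, echo, golf, juliet, bravo]
Final RIGHT: [golf, alpha, alpha, echo, echo, bravo, bravo]
i=0: L=golf R=golf -> agree -> golf
i=1: L=alpha R=alpha -> agree -> alpha
i=2: L=alpha R=alpha -> agree -> alpha
i=3: L=echo R=echo -> agree -> echo
i=4: L=golf, R=echo=BASE -> take LEFT -> golf
i=5: L=juliet=BASE, R=bravo -> take RIGHT -> bravo
i=6: L=bravo R=bravo -> agree -> bravo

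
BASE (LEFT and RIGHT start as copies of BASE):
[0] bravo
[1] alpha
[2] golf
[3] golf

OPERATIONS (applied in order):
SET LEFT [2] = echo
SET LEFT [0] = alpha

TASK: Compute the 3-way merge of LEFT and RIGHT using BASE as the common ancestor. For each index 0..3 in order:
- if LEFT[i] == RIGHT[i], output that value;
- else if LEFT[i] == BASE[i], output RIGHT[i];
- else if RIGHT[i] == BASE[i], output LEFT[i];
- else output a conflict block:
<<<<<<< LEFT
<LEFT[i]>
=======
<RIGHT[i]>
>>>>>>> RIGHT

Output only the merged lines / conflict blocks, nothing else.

Answer: alpha
alpha
echo
golf

Derivation:
Final LEFT:  [alpha, alpha, echo, golf]
Final RIGHT: [bravo, alpha, golf, golf]
i=0: L=alpha, R=bravo=BASE -> take LEFT -> alpha
i=1: L=alpha R=alpha -> agree -> alpha
i=2: L=echo, R=golf=BASE -> take LEFT -> echo
i=3: L=golf R=golf -> agree -> golf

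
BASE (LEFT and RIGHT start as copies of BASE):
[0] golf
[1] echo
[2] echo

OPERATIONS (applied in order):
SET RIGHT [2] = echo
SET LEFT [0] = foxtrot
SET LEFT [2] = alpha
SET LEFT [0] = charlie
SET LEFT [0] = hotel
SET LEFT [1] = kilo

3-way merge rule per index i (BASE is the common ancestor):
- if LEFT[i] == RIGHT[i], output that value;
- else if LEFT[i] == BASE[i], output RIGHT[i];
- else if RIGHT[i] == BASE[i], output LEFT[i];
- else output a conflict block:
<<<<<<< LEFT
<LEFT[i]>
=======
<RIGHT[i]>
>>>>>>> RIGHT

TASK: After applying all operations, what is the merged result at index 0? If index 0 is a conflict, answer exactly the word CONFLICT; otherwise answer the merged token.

Final LEFT:  [hotel, kilo, alpha]
Final RIGHT: [golf, echo, echo]
i=0: L=hotel, R=golf=BASE -> take LEFT -> hotel
i=1: L=kilo, R=echo=BASE -> take LEFT -> kilo
i=2: L=alpha, R=echo=BASE -> take LEFT -> alpha
Index 0 -> hotel

Answer: hotel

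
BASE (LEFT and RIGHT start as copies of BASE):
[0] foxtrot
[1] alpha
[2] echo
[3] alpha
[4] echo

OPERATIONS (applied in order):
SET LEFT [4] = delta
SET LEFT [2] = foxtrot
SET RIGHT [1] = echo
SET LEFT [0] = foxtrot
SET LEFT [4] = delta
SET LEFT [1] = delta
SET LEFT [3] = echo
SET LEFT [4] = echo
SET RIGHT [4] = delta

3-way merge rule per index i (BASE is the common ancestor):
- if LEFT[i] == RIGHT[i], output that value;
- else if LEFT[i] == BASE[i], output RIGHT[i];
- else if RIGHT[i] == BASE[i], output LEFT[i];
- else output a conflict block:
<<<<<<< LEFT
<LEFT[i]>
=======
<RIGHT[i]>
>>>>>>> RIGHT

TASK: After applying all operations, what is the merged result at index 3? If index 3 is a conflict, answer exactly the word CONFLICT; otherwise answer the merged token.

Answer: echo

Derivation:
Final LEFT:  [foxtrot, delta, foxtrot, echo, echo]
Final RIGHT: [foxtrot, echo, echo, alpha, delta]
i=0: L=foxtrot R=foxtrot -> agree -> foxtrot
i=1: BASE=alpha L=delta R=echo all differ -> CONFLICT
i=2: L=foxtrot, R=echo=BASE -> take LEFT -> foxtrot
i=3: L=echo, R=alpha=BASE -> take LEFT -> echo
i=4: L=echo=BASE, R=delta -> take RIGHT -> delta
Index 3 -> echo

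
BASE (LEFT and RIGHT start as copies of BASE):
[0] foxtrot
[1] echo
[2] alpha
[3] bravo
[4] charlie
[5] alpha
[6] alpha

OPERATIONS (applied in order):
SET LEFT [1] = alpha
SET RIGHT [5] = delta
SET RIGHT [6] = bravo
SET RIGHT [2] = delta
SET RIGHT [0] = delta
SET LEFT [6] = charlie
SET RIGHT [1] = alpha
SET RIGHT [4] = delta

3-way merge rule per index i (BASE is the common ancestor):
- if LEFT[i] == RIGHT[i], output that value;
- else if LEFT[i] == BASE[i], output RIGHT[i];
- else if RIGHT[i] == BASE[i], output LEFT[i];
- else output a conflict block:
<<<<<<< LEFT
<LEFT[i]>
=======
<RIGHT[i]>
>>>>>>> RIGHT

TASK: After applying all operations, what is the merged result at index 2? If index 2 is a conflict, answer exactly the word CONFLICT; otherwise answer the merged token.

Answer: delta

Derivation:
Final LEFT:  [foxtrot, alpha, alpha, bravo, charlie, alpha, charlie]
Final RIGHT: [delta, alpha, delta, bravo, delta, delta, bravo]
i=0: L=foxtrot=BASE, R=delta -> take RIGHT -> delta
i=1: L=alpha R=alpha -> agree -> alpha
i=2: L=alpha=BASE, R=delta -> take RIGHT -> delta
i=3: L=bravo R=bravo -> agree -> bravo
i=4: L=charlie=BASE, R=delta -> take RIGHT -> delta
i=5: L=alpha=BASE, R=delta -> take RIGHT -> delta
i=6: BASE=alpha L=charlie R=bravo all differ -> CONFLICT
Index 2 -> delta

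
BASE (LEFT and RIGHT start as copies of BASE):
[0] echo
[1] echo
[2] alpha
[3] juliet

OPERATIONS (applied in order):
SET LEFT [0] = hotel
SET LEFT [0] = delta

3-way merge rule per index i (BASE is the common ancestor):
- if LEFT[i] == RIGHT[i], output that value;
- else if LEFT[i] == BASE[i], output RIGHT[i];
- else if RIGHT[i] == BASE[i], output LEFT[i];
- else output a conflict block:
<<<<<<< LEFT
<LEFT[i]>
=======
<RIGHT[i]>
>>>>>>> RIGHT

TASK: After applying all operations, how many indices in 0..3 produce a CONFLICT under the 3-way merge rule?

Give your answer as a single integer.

Answer: 0

Derivation:
Final LEFT:  [delta, echo, alpha, juliet]
Final RIGHT: [echo, echo, alpha, juliet]
i=0: L=delta, R=echo=BASE -> take LEFT -> delta
i=1: L=echo R=echo -> agree -> echo
i=2: L=alpha R=alpha -> agree -> alpha
i=3: L=juliet R=juliet -> agree -> juliet
Conflict count: 0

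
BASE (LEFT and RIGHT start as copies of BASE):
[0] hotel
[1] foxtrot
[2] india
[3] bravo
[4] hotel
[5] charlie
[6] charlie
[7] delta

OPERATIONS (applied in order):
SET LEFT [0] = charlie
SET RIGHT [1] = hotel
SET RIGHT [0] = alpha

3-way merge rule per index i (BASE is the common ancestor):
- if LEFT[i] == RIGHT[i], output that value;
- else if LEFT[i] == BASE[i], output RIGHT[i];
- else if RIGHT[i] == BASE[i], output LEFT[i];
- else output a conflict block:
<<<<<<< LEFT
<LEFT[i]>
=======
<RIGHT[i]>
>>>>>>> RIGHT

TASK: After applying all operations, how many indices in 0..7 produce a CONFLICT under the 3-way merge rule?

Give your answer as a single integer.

Final LEFT:  [charlie, foxtrot, india, bravo, hotel, charlie, charlie, delta]
Final RIGHT: [alpha, hotel, india, bravo, hotel, charlie, charlie, delta]
i=0: BASE=hotel L=charlie R=alpha all differ -> CONFLICT
i=1: L=foxtrot=BASE, R=hotel -> take RIGHT -> hotel
i=2: L=india R=india -> agree -> india
i=3: L=bravo R=bravo -> agree -> bravo
i=4: L=hotel R=hotel -> agree -> hotel
i=5: L=charlie R=charlie -> agree -> charlie
i=6: L=charlie R=charlie -> agree -> charlie
i=7: L=delta R=delta -> agree -> delta
Conflict count: 1

Answer: 1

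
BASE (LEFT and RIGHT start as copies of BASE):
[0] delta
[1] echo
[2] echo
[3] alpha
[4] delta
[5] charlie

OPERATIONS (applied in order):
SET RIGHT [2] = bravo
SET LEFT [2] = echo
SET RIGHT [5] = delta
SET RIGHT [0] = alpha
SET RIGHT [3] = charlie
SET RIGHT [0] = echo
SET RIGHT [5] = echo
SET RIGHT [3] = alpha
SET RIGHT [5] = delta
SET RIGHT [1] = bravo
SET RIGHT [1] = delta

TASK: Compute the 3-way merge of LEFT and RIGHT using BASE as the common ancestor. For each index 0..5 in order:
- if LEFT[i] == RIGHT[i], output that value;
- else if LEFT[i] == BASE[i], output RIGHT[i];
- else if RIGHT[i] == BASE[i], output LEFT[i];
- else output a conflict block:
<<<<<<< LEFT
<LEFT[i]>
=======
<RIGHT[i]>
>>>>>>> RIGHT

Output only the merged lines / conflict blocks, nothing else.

Answer: echo
delta
bravo
alpha
delta
delta

Derivation:
Final LEFT:  [delta, echo, echo, alpha, delta, charlie]
Final RIGHT: [echo, delta, bravo, alpha, delta, delta]
i=0: L=delta=BASE, R=echo -> take RIGHT -> echo
i=1: L=echo=BASE, R=delta -> take RIGHT -> delta
i=2: L=echo=BASE, R=bravo -> take RIGHT -> bravo
i=3: L=alpha R=alpha -> agree -> alpha
i=4: L=delta R=delta -> agree -> delta
i=5: L=charlie=BASE, R=delta -> take RIGHT -> delta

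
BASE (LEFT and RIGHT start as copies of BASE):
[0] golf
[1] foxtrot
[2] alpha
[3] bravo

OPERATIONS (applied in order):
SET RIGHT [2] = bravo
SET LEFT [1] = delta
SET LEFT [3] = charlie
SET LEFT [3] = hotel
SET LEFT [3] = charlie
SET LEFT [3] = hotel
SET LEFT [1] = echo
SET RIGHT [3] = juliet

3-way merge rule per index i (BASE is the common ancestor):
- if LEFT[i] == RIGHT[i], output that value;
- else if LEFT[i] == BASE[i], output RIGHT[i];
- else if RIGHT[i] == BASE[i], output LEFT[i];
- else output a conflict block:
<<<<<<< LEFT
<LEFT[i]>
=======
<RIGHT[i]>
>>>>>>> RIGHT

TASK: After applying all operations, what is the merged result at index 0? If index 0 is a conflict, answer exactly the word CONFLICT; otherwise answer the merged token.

Answer: golf

Derivation:
Final LEFT:  [golf, echo, alpha, hotel]
Final RIGHT: [golf, foxtrot, bravo, juliet]
i=0: L=golf R=golf -> agree -> golf
i=1: L=echo, R=foxtrot=BASE -> take LEFT -> echo
i=2: L=alpha=BASE, R=bravo -> take RIGHT -> bravo
i=3: BASE=bravo L=hotel R=juliet all differ -> CONFLICT
Index 0 -> golf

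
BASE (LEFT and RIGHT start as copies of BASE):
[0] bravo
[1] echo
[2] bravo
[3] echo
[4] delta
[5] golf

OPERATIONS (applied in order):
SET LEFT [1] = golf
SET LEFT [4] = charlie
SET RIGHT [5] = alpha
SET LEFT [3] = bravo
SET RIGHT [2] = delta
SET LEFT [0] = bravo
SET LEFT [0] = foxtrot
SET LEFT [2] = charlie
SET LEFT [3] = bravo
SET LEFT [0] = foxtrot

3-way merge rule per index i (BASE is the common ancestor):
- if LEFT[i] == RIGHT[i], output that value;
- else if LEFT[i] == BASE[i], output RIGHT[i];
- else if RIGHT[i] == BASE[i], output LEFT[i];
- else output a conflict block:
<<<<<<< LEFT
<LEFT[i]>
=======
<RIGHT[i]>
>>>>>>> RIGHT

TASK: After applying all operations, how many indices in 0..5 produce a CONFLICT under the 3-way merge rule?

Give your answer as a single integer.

Answer: 1

Derivation:
Final LEFT:  [foxtrot, golf, charlie, bravo, charlie, golf]
Final RIGHT: [bravo, echo, delta, echo, delta, alpha]
i=0: L=foxtrot, R=bravo=BASE -> take LEFT -> foxtrot
i=1: L=golf, R=echo=BASE -> take LEFT -> golf
i=2: BASE=bravo L=charlie R=delta all differ -> CONFLICT
i=3: L=bravo, R=echo=BASE -> take LEFT -> bravo
i=4: L=charlie, R=delta=BASE -> take LEFT -> charlie
i=5: L=golf=BASE, R=alpha -> take RIGHT -> alpha
Conflict count: 1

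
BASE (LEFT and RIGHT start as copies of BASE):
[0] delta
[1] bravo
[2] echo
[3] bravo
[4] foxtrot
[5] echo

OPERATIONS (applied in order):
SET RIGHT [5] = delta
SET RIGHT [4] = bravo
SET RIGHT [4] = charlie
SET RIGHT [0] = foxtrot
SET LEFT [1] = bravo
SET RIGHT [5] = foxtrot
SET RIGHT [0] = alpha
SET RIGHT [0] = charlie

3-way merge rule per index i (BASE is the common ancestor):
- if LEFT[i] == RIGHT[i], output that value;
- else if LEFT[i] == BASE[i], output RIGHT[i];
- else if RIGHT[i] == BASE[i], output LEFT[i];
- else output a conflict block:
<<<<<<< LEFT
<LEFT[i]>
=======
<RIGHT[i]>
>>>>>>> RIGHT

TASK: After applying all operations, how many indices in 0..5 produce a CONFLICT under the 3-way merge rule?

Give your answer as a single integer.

Answer: 0

Derivation:
Final LEFT:  [delta, bravo, echo, bravo, foxtrot, echo]
Final RIGHT: [charlie, bravo, echo, bravo, charlie, foxtrot]
i=0: L=delta=BASE, R=charlie -> take RIGHT -> charlie
i=1: L=bravo R=bravo -> agree -> bravo
i=2: L=echo R=echo -> agree -> echo
i=3: L=bravo R=bravo -> agree -> bravo
i=4: L=foxtrot=BASE, R=charlie -> take RIGHT -> charlie
i=5: L=echo=BASE, R=foxtrot -> take RIGHT -> foxtrot
Conflict count: 0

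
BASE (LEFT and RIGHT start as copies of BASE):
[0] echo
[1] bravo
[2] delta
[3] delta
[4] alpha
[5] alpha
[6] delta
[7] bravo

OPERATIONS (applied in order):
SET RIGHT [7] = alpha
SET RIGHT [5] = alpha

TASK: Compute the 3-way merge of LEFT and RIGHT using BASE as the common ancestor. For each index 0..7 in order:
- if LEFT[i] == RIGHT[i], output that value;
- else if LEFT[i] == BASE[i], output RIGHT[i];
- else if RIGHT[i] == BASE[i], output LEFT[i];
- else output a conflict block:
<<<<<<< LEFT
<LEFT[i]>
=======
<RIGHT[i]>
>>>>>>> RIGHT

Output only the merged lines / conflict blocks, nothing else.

Final LEFT:  [echo, bravo, delta, delta, alpha, alpha, delta, bravo]
Final RIGHT: [echo, bravo, delta, delta, alpha, alpha, delta, alpha]
i=0: L=echo R=echo -> agree -> echo
i=1: L=bravo R=bravo -> agree -> bravo
i=2: L=delta R=delta -> agree -> delta
i=3: L=delta R=delta -> agree -> delta
i=4: L=alpha R=alpha -> agree -> alpha
i=5: L=alpha R=alpha -> agree -> alpha
i=6: L=delta R=delta -> agree -> delta
i=7: L=bravo=BASE, R=alpha -> take RIGHT -> alpha

Answer: echo
bravo
delta
delta
alpha
alpha
delta
alpha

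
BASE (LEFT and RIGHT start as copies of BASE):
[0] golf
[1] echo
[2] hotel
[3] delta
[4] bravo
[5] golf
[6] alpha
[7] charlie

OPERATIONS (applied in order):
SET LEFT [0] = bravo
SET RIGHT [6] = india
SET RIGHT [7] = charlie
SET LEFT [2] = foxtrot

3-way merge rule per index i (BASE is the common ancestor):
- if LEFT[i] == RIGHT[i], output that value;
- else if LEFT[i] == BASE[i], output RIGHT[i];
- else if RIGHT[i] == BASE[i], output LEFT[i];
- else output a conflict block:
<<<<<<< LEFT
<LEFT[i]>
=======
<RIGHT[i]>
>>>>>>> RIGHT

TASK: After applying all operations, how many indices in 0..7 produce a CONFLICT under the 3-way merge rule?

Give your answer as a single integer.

Final LEFT:  [bravo, echo, foxtrot, delta, bravo, golf, alpha, charlie]
Final RIGHT: [golf, echo, hotel, delta, bravo, golf, india, charlie]
i=0: L=bravo, R=golf=BASE -> take LEFT -> bravo
i=1: L=echo R=echo -> agree -> echo
i=2: L=foxtrot, R=hotel=BASE -> take LEFT -> foxtrot
i=3: L=delta R=delta -> agree -> delta
i=4: L=bravo R=bravo -> agree -> bravo
i=5: L=golf R=golf -> agree -> golf
i=6: L=alpha=BASE, R=india -> take RIGHT -> india
i=7: L=charlie R=charlie -> agree -> charlie
Conflict count: 0

Answer: 0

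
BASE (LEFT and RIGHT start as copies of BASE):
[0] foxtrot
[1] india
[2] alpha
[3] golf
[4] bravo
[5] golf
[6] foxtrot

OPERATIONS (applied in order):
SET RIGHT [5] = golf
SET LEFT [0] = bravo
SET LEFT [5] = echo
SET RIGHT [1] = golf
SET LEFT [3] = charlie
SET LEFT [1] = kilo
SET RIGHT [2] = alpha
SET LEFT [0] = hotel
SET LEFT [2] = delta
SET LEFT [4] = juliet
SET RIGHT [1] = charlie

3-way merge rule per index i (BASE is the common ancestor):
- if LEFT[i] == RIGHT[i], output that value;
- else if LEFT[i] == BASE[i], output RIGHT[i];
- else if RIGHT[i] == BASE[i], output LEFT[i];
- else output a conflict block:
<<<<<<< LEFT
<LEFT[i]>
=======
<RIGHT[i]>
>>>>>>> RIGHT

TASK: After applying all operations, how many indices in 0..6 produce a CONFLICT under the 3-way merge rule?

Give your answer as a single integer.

Final LEFT:  [hotel, kilo, delta, charlie, juliet, echo, foxtrot]
Final RIGHT: [foxtrot, charlie, alpha, golf, bravo, golf, foxtrot]
i=0: L=hotel, R=foxtrot=BASE -> take LEFT -> hotel
i=1: BASE=india L=kilo R=charlie all differ -> CONFLICT
i=2: L=delta, R=alpha=BASE -> take LEFT -> delta
i=3: L=charlie, R=golf=BASE -> take LEFT -> charlie
i=4: L=juliet, R=bravo=BASE -> take LEFT -> juliet
i=5: L=echo, R=golf=BASE -> take LEFT -> echo
i=6: L=foxtrot R=foxtrot -> agree -> foxtrot
Conflict count: 1

Answer: 1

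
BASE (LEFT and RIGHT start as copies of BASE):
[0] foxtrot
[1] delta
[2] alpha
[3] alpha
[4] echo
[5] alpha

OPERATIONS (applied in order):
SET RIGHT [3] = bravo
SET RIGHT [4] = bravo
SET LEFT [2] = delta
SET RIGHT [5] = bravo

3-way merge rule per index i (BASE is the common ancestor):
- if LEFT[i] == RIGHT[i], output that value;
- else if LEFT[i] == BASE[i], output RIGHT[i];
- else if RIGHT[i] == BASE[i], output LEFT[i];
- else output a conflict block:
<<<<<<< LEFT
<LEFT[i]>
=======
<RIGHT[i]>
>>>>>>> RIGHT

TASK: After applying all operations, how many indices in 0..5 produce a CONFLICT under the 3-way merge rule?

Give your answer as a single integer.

Answer: 0

Derivation:
Final LEFT:  [foxtrot, delta, delta, alpha, echo, alpha]
Final RIGHT: [foxtrot, delta, alpha, bravo, bravo, bravo]
i=0: L=foxtrot R=foxtrot -> agree -> foxtrot
i=1: L=delta R=delta -> agree -> delta
i=2: L=delta, R=alpha=BASE -> take LEFT -> delta
i=3: L=alpha=BASE, R=bravo -> take RIGHT -> bravo
i=4: L=echo=BASE, R=bravo -> take RIGHT -> bravo
i=5: L=alpha=BASE, R=bravo -> take RIGHT -> bravo
Conflict count: 0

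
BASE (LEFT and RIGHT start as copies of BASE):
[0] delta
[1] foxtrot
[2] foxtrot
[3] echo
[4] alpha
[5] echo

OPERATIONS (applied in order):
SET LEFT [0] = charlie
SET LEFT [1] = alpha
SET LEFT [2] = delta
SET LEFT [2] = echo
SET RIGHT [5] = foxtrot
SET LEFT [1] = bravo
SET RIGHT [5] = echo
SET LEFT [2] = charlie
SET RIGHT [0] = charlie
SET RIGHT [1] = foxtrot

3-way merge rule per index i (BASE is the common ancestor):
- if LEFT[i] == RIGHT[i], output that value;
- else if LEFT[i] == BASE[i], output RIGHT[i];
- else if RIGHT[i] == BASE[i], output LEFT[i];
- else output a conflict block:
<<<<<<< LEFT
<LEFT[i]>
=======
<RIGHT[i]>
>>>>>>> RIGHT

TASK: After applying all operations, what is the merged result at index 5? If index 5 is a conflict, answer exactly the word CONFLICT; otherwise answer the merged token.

Answer: echo

Derivation:
Final LEFT:  [charlie, bravo, charlie, echo, alpha, echo]
Final RIGHT: [charlie, foxtrot, foxtrot, echo, alpha, echo]
i=0: L=charlie R=charlie -> agree -> charlie
i=1: L=bravo, R=foxtrot=BASE -> take LEFT -> bravo
i=2: L=charlie, R=foxtrot=BASE -> take LEFT -> charlie
i=3: L=echo R=echo -> agree -> echo
i=4: L=alpha R=alpha -> agree -> alpha
i=5: L=echo R=echo -> agree -> echo
Index 5 -> echo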